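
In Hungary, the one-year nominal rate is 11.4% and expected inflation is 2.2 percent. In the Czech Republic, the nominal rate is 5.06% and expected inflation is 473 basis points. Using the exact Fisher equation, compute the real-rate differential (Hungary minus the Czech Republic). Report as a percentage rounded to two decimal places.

Hungary: (1 + 0.1140)/(1 + 0.0220) − 1 = 9.0020%
The Czech Republic: (1 + 0.0506)/(1 + 0.0473) − 1 = 0.3151%
Differential = 9.0020% − 0.3151% = 8.6869% → 8.69%.

8.69%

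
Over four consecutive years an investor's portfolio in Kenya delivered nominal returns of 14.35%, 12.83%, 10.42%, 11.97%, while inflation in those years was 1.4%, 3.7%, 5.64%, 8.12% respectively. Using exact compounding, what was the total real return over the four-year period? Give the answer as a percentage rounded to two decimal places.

Nominal growth factor = 1.1435 × 1.1283 × 1.1042 × 1.1197 = 1.595182
Price-level growth factor = 1.0140 × 1.0370 × 1.0564 × 1.0812 = 1.201022
Real growth factor = 1.595182 / 1.201022 = 1.328186
Total real return = 1.328186 − 1 → 32.82%.

32.82%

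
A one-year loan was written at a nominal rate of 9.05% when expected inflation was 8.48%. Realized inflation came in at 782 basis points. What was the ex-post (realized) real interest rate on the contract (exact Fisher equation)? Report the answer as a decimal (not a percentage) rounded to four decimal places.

0.0114

Ex-post: (1 + 0.0905)/(1 + 0.0782) − 1 = 1.1408%
So the realized real rate is 0.0114.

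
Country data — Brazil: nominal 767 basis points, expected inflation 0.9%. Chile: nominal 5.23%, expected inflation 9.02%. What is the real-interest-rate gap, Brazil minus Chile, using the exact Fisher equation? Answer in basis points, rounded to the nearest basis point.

Brazil: (1 + 0.0767)/(1 + 0.0090) − 1 = 6.7096%
Chile: (1 + 0.0523)/(1 + 0.0902) − 1 = -3.4764%
Differential = 6.7096% − (-3.4764%) = 10.1860% → 1019 basis points.

1019 basis points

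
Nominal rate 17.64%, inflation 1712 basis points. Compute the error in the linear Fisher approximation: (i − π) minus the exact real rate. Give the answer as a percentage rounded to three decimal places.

Approximate: r ≈ 17.640% − 17.120% = 0.5200%
Exact: (1 + 0.1764)/(1 + 0.1712) − 1 = 0.4440%
Error = 0.5200% − 0.4440% = 0.0760% → 0.076%.

0.076%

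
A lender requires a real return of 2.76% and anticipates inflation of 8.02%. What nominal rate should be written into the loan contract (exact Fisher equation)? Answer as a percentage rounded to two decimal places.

(1 + i) = (1 + r)(1 + π) = 1.02760 × 1.08020 = 1.11001352
i = 1.11001352 − 1, so the required nominal rate is 11.00%.

11.00%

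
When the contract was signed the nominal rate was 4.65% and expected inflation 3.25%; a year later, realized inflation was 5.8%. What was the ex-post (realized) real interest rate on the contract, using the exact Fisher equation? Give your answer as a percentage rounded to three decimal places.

Ex-post: (1 + 0.0465)/(1 + 0.0580) − 1 = -1.0870%
So the realized real rate is -1.087%.

-1.087%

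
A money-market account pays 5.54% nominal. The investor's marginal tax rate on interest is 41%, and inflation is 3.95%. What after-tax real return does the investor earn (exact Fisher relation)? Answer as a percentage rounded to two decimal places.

-0.66%

After-tax nominal return = 5.54% × (1 − 0.41) = 3.2686%.
1 + r = 1.032686 / 1.03950 = 0.993445
After-tax real rate = 0.993445 − 1 → -0.66%.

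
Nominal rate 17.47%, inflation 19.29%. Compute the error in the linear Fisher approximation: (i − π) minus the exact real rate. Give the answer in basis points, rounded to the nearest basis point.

Approximate: r ≈ 17.470% − 19.290% = -1.8200%
Exact: (1 + 0.1747)/(1 + 0.1929) − 1 = -1.5257%
Error = -1.8200% − (-1.5257%) = -0.2943% → -29 basis points.

-29 basis points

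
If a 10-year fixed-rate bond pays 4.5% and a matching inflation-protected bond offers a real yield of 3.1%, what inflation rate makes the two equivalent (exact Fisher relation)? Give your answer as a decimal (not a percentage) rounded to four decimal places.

(1 + π) = (1 + i)/(1 + r) = 1.04500 / 1.03100 = 1.013579
Break-even inflation = 1.013579 − 1 → 0.0136.

0.0136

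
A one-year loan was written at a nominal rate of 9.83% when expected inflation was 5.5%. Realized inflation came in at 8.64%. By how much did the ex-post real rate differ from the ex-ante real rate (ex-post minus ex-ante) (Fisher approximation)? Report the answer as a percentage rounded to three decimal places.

Ex-ante: 9.83% − 5.5% = 4.330%
Ex-post: 9.83% − 8.64% = 1.190%
Difference (ex-post − ex-ante) = -3.1400% → -3.140%.

-3.140%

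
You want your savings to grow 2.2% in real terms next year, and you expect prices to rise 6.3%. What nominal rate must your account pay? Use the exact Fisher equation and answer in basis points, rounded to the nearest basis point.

(1 + i) = (1 + r)(1 + π) = 1.02200 × 1.06300 = 1.086386
i = 1.086386 − 1, so the required nominal rate is 864 basis points.

864 basis points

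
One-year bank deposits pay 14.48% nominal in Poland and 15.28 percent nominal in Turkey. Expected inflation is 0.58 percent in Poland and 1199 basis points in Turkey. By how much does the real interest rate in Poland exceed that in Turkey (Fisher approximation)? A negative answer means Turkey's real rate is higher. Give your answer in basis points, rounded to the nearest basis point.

Poland: 14.48% − 0.58% = 13.900%
Turkey: 15.28% − 11.99% = 3.290%
Differential = 10.610% → 1061 basis points.

1061 basis points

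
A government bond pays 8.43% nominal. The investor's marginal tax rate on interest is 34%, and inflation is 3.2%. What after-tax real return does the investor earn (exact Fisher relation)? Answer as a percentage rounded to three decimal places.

2.291%

After-tax nominal return = 8.43% × (1 − 0.34) = 5.5638%.
1 + r = 1.055638 / 1.03200 = 1.02290504
After-tax real rate = 1.02290504 − 1 → 2.291%.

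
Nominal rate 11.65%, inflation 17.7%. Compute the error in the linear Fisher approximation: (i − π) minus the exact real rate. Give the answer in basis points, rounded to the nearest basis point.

-91 basis points

Approximate: r ≈ 11.650% − 17.700% = -6.0500%
Exact: (1 + 0.1165)/(1 + 0.1770) − 1 = -5.1402%
Error = -6.0500% − (-5.1402%) = -0.9098% → -91 basis points.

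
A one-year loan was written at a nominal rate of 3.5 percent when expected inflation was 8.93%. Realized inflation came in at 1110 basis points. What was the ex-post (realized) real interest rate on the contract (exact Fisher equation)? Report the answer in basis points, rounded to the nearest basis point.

-684 basis points

Ex-post: (1 + 0.0350)/(1 + 0.1110) − 1 = -6.8407%
So the realized real rate is -684 basis points.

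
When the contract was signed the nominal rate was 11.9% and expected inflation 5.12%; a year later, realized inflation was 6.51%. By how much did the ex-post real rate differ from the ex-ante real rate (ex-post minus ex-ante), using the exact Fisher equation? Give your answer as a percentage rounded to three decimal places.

-1.389%

Ex-ante: (1 + 0.1190)/(1 + 0.0512) − 1 = 6.4498%
Ex-post: (1 + 0.1190)/(1 + 0.0651) − 1 = 5.0606%
Difference (ex-post − ex-ante) = -1.3892% → -1.389%.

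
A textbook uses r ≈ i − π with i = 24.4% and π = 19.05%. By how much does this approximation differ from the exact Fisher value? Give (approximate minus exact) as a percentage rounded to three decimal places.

Approximate: r ≈ 24.400% − 19.050% = 5.3500%
Exact: (1 + 0.2440)/(1 + 0.1905) − 1 = 4.4939%
Error = 5.3500% − 4.4939% = 0.8561% → 0.856%.

0.856%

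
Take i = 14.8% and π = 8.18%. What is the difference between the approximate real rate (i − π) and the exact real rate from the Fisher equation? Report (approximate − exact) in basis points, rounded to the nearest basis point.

50 basis points

Approximate: r ≈ 14.800% − 8.180% = 6.6200%
Exact: (1 + 0.1480)/(1 + 0.0818) − 1 = 6.1194%
Error = 6.6200% − 6.1194% = 0.5006% → 50 basis points.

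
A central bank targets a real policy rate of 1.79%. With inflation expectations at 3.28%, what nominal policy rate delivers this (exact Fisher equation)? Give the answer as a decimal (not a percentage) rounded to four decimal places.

(1 + i) = (1 + r)(1 + π) = 1.01790 × 1.03280 = 1.05128712
i = 1.05128712 − 1, so the required nominal rate is 0.0513.

0.0513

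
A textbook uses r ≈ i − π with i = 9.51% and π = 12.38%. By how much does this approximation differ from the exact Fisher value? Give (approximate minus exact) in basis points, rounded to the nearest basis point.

-32 basis points

Approximate: r ≈ 9.510% − 12.380% = -2.8700%
Exact: (1 + 0.0951)/(1 + 0.1238) − 1 = -2.5538%
Error = -2.8700% − (-2.5538%) = -0.3162% → -32 basis points.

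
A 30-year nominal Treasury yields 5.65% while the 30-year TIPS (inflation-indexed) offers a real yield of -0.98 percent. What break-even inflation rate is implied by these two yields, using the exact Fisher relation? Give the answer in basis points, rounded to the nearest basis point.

(1 + π) = (1 + i)/(1 + r) = 1.05650 / 0.99020 = 1.066956
Break-even inflation = 1.066956 − 1 → 670 basis points.

670 basis points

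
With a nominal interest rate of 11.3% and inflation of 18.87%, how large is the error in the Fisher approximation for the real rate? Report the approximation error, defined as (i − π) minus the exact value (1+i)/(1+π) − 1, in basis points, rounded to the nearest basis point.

Approximate: r ≈ 11.300% − 18.870% = -7.5700%
Exact: (1 + 0.1130)/(1 + 0.1887) − 1 = -6.3683%
Error = -7.5700% − (-6.3683%) = -1.2017% → -120 basis points.

-120 basis points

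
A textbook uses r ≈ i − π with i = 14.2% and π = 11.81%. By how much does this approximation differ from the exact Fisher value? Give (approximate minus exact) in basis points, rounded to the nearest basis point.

Approximate: r ≈ 14.200% − 11.810% = 2.3900%
Exact: (1 + 0.1420)/(1 + 0.1181) − 1 = 2.1376%
Error = 2.3900% − 2.1376% = 0.2524% → 25 basis points.

25 basis points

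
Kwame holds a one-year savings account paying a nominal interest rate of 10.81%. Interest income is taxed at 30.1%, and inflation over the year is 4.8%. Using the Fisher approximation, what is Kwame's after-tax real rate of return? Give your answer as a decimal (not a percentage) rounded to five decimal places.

0.02756

After-tax nominal return = 10.81% × (1 − 0.301) = 7.55619%.
r ≈ 7.55619% − 4.8% → 0.02756.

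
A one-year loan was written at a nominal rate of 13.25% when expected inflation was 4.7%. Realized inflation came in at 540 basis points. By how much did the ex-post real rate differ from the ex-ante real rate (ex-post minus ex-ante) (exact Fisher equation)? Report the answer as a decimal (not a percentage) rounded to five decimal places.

-0.00718

Ex-ante: (1 + 0.1325)/(1 + 0.0470) − 1 = 8.1662%
Ex-post: (1 + 0.1325)/(1 + 0.0540) − 1 = 7.4478%
Difference (ex-post − ex-ante) = -0.7184% → -0.00718.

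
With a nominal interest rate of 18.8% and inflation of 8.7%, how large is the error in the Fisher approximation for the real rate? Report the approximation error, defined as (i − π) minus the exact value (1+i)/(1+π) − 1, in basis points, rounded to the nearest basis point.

Approximate: r ≈ 18.800% − 8.700% = 10.1000%
Exact: (1 + 0.1880)/(1 + 0.0870) − 1 = 9.2916%
Error = 10.1000% − 9.2916% = 0.8084% → 81 basis points.

81 basis points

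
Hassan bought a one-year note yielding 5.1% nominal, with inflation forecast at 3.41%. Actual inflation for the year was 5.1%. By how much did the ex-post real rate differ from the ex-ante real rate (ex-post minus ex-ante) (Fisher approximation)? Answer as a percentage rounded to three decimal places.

-1.690%

Ex-ante: 5.1% − 3.41% = 1.690%
Ex-post: 5.1% − 5.1% = 0.000%
Difference (ex-post − ex-ante) = -1.6900% → -1.690%.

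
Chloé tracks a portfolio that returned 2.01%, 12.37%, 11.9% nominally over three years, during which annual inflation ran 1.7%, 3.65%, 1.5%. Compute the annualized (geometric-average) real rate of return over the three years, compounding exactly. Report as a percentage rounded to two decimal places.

Nominal growth factor = 1.0201 × 1.1237 × 1.1190 = 1.28269445
Price-level growth factor = 1.0170 × 1.0365 × 1.0150 = 1.06993231
Real growth factor = 1.28269445 / 1.06993231 = 1.19885570
Annualized real rate = 1.19885570^(1/3) − 1 = 6.2321% → 6.23%.

6.23%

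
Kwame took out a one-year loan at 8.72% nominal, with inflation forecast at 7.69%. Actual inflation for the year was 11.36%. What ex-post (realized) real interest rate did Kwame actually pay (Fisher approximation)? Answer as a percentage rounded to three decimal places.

-2.640%

Ex-post: 8.72% − 11.36% = -2.640%
So the realized real rate is -2.640%.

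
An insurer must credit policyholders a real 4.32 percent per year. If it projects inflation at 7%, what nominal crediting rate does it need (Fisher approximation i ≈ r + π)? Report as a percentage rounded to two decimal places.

11.32%

i ≈ r + π = 4.32% + 7% = 11.32%.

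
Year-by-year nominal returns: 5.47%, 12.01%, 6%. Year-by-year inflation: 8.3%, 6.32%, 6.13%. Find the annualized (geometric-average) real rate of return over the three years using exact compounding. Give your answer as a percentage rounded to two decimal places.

Nominal growth factor = 1.0547 × 1.1201 × 1.0600 = 1.25225164
Price-level growth factor = 1.0830 × 1.0632 × 1.0613 = 1.22202922
Real growth factor = 1.25225164 / 1.22202922 = 1.02473134
Annualized real rate = 1.02473134^(1/3) − 1 = 0.8177% → 0.82%.

0.82%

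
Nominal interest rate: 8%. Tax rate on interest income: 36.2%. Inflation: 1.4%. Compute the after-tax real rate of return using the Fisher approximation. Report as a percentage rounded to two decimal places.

3.70%

After-tax nominal return = 8% × (1 − 0.362) = 5.1040%.
r ≈ 5.1040% − 1.4% → 3.70%.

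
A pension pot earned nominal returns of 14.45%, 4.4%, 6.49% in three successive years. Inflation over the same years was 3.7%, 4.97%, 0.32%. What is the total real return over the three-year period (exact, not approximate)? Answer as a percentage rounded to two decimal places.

Compound the nominal returns: 1.1445 × 1.0440 × 1.0649 = 1.272404.
Compound inflation: 1.0370 × 1.0497 × 1.0032 = 1.092022.
Deflate: 1.272404 / 1.092022 = 1.165182.
Total real return = 1.165182 − 1 → 16.52%.

16.52%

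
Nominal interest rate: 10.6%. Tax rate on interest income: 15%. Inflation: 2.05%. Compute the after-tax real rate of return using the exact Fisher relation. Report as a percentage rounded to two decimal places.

6.82%

After-tax nominal return = 10.6% × (1 − 0.15) = 9.0100%.
1 + r = 1.09010 / 1.02050 = 1.068202
After-tax real rate = 1.068202 − 1 → 6.82%.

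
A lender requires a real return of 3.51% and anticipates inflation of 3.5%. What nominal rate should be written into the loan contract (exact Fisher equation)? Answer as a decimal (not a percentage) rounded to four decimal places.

(1 + i) = (1 + r)(1 + π) = 1.03510 × 1.03500 = 1.0713285
i = 1.0713285 − 1, so the required nominal rate is 0.0713.

0.0713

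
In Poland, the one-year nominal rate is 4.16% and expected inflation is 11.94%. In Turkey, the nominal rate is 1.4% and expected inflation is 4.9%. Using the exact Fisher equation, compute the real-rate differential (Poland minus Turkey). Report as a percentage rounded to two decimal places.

Poland: (1 + 0.0416)/(1 + 0.1194) − 1 = -6.9502%
Turkey: (1 + 0.0140)/(1 + 0.0490) − 1 = -3.3365%
Differential = -6.9502% − (-3.3365%) = -3.6136% → -3.61%.

-3.61%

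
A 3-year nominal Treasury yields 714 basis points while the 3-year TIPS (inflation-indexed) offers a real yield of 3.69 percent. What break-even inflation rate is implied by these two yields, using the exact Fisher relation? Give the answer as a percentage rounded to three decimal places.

3.327%

(1 + π) = (1 + i)/(1 + r) = 1.07140 / 1.03690 = 1.033272
Break-even inflation = 1.033272 − 1 → 3.327%.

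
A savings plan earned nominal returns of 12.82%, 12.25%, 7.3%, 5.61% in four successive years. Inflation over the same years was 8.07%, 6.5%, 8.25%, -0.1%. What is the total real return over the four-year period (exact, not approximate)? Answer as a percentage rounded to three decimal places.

Compound the nominal returns: 1.1282 × 1.1225 × 1.0730 × 1.0561 = 1.435084.
Compound inflation: 1.0807 × 1.0650 × 1.0825 × 0.9990 = 1.244653.
Deflate: 1.435084 / 1.244653 = 1.152999.
Total real return = 1.152999 − 1 → 15.300%.

15.300%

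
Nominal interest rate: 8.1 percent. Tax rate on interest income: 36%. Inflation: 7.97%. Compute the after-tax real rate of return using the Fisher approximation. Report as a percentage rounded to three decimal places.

After-tax nominal return = 8.1% × (1 − 0.36) = 5.1840%.
r ≈ 5.1840% − 7.97% → -2.786%.

-2.786%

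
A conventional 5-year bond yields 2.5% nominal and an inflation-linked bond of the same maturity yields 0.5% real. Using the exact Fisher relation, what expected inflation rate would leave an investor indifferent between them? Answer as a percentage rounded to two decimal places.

1.99%

(1 + π) = (1 + i)/(1 + r) = 1.02500 / 1.00500 = 1.019900
Break-even inflation = 1.019900 − 1 → 1.99%.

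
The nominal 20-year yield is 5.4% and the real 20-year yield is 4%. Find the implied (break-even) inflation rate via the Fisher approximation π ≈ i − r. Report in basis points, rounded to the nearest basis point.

140 basis points

π ≈ i − r = 5.4% − 4% → 140 basis points.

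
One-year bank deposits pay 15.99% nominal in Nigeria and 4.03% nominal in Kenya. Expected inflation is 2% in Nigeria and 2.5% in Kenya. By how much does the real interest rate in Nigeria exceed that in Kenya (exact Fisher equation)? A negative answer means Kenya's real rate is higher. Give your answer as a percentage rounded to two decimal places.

Nigeria: (1 + 0.1599)/(1 + 0.0200) − 1 = 13.7157%
Kenya: (1 + 0.0403)/(1 + 0.0250) − 1 = 1.4927%
Differential = 13.7157% − 1.4927% = 12.2230% → 12.22%.

12.22%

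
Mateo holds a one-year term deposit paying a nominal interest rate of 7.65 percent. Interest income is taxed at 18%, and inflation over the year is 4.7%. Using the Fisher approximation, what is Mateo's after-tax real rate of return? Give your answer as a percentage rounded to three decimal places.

1.573%

After-tax nominal return = 7.65% × (1 − 0.18) = 6.2730%.
r ≈ 6.2730% − 4.7% → 1.573%.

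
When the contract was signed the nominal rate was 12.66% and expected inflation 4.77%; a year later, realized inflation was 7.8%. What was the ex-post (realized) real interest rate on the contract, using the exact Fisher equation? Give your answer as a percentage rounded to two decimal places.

4.51%

Ex-post: (1 + 0.1266)/(1 + 0.0780) − 1 = 4.5083%
So the realized real rate is 4.51%.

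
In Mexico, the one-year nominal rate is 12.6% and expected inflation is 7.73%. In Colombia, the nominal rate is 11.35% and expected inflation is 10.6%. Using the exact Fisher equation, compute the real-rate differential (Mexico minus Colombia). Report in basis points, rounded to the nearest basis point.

Mexico: (1 + 0.1260)/(1 + 0.0773) − 1 = 4.5206%
Colombia: (1 + 0.1135)/(1 + 0.1060) − 1 = 0.6781%
Differential = 4.5206% − 0.6781% = 3.8424% → 384 basis points.

384 basis points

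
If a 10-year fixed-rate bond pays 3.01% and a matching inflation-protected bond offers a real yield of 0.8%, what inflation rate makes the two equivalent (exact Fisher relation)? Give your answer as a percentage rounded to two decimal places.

(1 + π) = (1 + i)/(1 + r) = 1.03010 / 1.00800 = 1.021925
Break-even inflation = 1.021925 − 1 → 2.19%.

2.19%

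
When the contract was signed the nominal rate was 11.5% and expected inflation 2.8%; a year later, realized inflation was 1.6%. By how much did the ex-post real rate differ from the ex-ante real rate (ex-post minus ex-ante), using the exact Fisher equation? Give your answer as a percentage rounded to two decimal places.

Ex-ante: (1 + 0.1150)/(1 + 0.0280) − 1 = 8.4630%
Ex-post: (1 + 0.1150)/(1 + 0.0160) − 1 = 9.7441%
Difference (ex-post − ex-ante) = 1.2811% → 1.28%.

1.28%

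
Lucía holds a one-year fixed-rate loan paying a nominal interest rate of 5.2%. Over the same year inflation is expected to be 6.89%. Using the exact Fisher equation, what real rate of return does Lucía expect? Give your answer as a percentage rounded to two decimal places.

1 + r = 1.05200 / 1.06890 = 0.984189
r = 0.984189 − 1 = -1.5811%, i.e. -1.58%.

-1.58%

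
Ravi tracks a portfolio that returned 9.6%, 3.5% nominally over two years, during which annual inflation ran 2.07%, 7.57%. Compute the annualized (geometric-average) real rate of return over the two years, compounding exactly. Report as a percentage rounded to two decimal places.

1.64%

Nominal growth factor = 1.0960 × 1.0350 = 1.13436000
Price-level growth factor = 1.0207 × 1.0757 = 1.09796699
Real growth factor = 1.13436000 / 1.09796699 = 1.03314581
Annualized real rate = 1.03314581^(1/2) − 1 = 1.6438% → 1.64%.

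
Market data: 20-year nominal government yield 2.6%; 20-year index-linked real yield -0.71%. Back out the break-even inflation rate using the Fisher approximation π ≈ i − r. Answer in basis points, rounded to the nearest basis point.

331 basis points

π ≈ i − r = 2.6% − (-0.71%) → 331 basis points.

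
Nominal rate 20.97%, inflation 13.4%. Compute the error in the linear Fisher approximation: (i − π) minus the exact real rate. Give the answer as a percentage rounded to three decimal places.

0.895%

Approximate: r ≈ 20.970% − 13.400% = 7.5700%
Exact: (1 + 0.2097)/(1 + 0.1340) − 1 = 6.67549%
Error = 7.5700% − 6.67549% = 0.89451% → 0.895%.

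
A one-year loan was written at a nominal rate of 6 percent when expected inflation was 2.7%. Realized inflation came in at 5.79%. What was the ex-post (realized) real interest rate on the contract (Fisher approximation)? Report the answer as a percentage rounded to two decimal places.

0.21%

Ex-post: 6% − 5.79% = 0.210%
So the realized real rate is 0.21%.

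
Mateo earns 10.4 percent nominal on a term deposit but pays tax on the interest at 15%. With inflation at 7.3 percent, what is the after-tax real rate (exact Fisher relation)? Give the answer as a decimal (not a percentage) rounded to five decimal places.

After-tax nominal return = 10.4% × (1 − 0.15) = 8.8400%.
1 + r = 1.08840 / 1.07300 = 1.014352
After-tax real rate = 1.014352 − 1 → 0.01435.

0.01435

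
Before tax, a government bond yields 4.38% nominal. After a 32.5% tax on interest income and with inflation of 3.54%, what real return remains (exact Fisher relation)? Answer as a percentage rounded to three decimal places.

After-tax nominal return = 4.38% × (1 − 0.325) = 2.9565%.
1 + r = 1.029565 / 1.03540 = 0.994364
After-tax real rate = 0.994364 − 1 → -0.564%.

-0.564%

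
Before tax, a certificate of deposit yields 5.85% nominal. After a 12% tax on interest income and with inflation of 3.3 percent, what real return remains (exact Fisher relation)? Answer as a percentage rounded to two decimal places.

1.79%

After-tax nominal return = 5.85% × (1 − 0.12) = 5.1480%.
1 + r = 1.05148 / 1.03300 = 1.017890
After-tax real rate = 1.017890 − 1 → 1.79%.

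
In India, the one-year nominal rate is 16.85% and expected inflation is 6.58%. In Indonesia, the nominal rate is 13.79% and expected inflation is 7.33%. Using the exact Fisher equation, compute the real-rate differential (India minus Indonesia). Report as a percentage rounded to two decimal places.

India: (1 + 0.1685)/(1 + 0.0658) − 1 = 9.6360%
Indonesia: (1 + 0.1379)/(1 + 0.0733) − 1 = 6.0188%
Differential = 9.6360% − 6.0188% = 3.6171% → 3.62%.

3.62%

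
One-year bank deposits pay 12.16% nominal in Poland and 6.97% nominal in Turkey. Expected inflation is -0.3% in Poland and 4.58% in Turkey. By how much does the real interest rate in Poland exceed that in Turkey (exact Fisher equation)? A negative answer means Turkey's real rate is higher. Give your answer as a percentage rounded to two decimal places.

Poland: (1 + 0.1216)/(1 − 0.0030) − 1 = 12.4975%
Turkey: (1 + 0.0697)/(1 + 0.0458) − 1 = 2.2853%
Differential = 12.4975% − 2.2853% = 10.2122% → 10.21%.

10.21%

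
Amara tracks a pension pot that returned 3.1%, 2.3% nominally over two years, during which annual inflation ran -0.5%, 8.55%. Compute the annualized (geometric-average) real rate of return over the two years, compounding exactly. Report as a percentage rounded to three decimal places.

-1.181%

Compound the nominal returns: 1.0310 × 1.0230 = 1.05471300.
Compound inflation: 0.9950 × 1.0855 = 1.08007250.
Deflate: 1.05471300 / 1.08007250 = 0.97652056.
Annualized real rate = 0.97652056^(1/2) − 1 = -1.1809% → -1.181%.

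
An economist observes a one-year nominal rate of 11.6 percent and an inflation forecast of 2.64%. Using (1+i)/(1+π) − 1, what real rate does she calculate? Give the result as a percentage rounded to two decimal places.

8.73%

By the Fisher equation, 1 + r = (1 + i)/(1 + π).
1 + r = 1.11600 / 1.02640 = 1.087295
r = 1.087295 − 1 = 8.7295%, i.e. 8.73%.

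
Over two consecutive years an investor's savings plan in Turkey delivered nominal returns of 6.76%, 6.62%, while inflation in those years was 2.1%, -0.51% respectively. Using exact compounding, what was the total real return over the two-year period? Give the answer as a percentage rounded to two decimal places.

Nominal growth factor = 1.0676 × 1.0662 = 1.138275
Price-level growth factor = 1.0210 × 0.9949 = 1.015793
Real growth factor = 1.138275 / 1.015793 = 1.120578
Total real return = 1.120578 − 1 → 12.06%.

12.06%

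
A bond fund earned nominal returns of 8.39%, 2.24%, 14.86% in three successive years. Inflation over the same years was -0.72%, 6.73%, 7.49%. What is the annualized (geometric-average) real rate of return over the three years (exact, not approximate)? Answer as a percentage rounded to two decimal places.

Nominal growth factor = 1.0839 × 1.0224 × 1.1486 = 1.27285481
Price-level growth factor = 0.9928 × 1.0673 × 1.0749 = 1.13898064
Real growth factor = 1.27285481 / 1.13898064 = 1.11753859
Annualized real rate = 1.11753859^(1/3) − 1 = 3.7737% → 3.77%.

3.77%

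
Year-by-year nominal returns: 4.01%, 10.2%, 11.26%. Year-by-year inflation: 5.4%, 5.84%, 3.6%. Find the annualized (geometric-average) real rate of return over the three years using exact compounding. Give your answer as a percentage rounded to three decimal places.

3.335%

Nominal growth factor = 1.0401 × 1.1020 × 1.1126 = 1.27525122
Price-level growth factor = 1.0540 × 1.0584 × 1.0360 = 1.15571353
Real growth factor = 1.27525122 / 1.15571353 = 1.10343194
Annualized real rate = 1.10343194^(1/3) − 1 = 3.3353% → 3.335%.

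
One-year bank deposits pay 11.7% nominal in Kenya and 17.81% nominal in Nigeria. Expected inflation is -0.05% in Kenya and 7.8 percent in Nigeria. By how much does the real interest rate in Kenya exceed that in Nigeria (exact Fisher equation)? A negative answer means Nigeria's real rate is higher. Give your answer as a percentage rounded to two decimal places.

Kenya: (1 + 0.1170)/(1 − 0.0005) − 1 = 11.7559%
Nigeria: (1 + 0.1781)/(1 + 0.0780) − 1 = 9.2857%
Differential = 11.7559% − 9.2857% = 2.4702% → 2.47%.

2.47%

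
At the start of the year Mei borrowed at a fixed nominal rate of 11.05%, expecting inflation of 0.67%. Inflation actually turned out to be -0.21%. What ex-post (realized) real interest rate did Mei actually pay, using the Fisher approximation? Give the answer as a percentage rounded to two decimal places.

11.26%

Ex-post: 11.05% − (-0.21%) = 11.260%
So the realized real rate is 11.26%.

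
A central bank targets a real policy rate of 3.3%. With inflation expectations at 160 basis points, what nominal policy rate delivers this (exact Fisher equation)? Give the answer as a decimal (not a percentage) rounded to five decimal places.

0.04953

(1 + i) = (1 + r)(1 + π) = 1.03300 × 1.01600 = 1.049528
i = 1.049528 − 1, so the required nominal rate is 0.04953.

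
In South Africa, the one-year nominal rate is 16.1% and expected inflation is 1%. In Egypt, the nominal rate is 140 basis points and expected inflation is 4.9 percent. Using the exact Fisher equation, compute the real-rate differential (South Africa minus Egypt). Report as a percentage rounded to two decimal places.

South Africa: (1 + 0.1610)/(1 + 0.0100) − 1 = 14.9505%
Egypt: (1 + 0.0140)/(1 + 0.0490) − 1 = -3.3365%
Differential = 14.9505% − (-3.3365%) = 18.2870% → 18.29%.

18.29%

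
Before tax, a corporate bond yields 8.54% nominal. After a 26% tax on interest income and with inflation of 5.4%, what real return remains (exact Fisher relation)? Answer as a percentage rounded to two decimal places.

After-tax nominal return = 8.54% × (1 − 0.26) = 6.3196%.
1 + r = 1.063196 / 1.05400 = 1.008725
After-tax real rate = 1.008725 − 1 → 0.87%.

0.87%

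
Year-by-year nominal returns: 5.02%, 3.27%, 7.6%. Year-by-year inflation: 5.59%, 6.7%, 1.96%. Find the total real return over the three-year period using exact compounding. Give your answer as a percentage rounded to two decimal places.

1.59%

Nominal growth factor = 1.0502 × 1.0327 × 1.0760 = 1.166967
Price-level growth factor = 1.0559 × 1.0670 × 1.0196 = 1.148728
Real growth factor = 1.166967 / 1.148728 = 1.015878
Total real return = 1.015878 − 1 → 1.59%.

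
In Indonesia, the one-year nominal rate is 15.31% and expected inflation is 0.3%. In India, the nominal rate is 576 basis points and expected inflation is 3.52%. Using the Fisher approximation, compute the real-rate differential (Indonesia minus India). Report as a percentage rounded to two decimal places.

Indonesia: 15.31% − 0.3% = 15.010%
India: 5.76% − 3.52% = 2.240%
Differential = 12.770% → 12.77%.

12.77%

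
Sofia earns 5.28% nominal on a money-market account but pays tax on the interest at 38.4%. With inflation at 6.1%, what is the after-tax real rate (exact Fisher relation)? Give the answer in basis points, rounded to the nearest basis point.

After-tax nominal return = 5.28% × (1 − 0.384) = 3.25248%.
1 + r = 1.0325248 / 1.06100 = 0.973162
After-tax real rate = 0.973162 − 1 → -268 basis points.

-268 basis points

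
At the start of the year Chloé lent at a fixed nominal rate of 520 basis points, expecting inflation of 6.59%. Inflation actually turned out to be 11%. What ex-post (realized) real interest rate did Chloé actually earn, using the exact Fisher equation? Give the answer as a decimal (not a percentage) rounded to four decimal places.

-0.0523

Ex-post: (1 + 0.0520)/(1 + 0.1100) − 1 = -5.2252%
So the realized real rate is -0.0523.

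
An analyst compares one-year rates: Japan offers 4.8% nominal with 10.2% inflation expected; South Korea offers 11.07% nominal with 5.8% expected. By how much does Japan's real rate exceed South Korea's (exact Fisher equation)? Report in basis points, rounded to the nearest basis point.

Japan: (1 + 0.0480)/(1 + 0.1020) − 1 = -4.9002%
South Korea: (1 + 0.1107)/(1 + 0.0580) − 1 = 4.9811%
Differential = -4.9002% − 4.9811% = -9.8813% → -988 basis points.

-988 basis points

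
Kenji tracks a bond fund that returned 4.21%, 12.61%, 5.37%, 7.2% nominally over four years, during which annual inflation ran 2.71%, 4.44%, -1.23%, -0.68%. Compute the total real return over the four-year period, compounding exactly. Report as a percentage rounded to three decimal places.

25.967%

Nominal growth factor = 1.0421 × 1.1261 × 1.0537 × 1.0720 = 1.325556
Price-level growth factor = 1.0271 × 1.0444 × 0.9877 × 0.9932 = 1.052304
Real growth factor = 1.325556 / 1.052304 = 1.259670
Total real return = 1.259670 − 1 → 25.967%.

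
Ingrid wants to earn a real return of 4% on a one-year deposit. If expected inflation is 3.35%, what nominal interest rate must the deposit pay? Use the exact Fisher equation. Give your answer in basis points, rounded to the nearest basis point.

748 basis points

(1 + i) = (1 + r)(1 + π) = 1.04000 × 1.03350 = 1.07484
i = 1.07484 − 1, so the required nominal rate is 748 basis points.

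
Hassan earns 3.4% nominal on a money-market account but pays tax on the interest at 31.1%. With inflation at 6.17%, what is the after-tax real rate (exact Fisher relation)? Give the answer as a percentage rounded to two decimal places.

-3.60%

After-tax nominal return = 3.4% × (1 − 0.311) = 2.3426%.
1 + r = 1.023426 / 1.06170 = 0.9639503
After-tax real rate = 0.9639503 − 1 → -3.60%.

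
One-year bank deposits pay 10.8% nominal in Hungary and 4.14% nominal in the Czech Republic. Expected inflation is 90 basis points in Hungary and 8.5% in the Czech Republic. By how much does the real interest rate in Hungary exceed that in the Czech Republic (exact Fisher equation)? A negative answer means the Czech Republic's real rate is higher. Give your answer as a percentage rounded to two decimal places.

13.83%

Hungary: (1 + 0.1080)/(1 + 0.0090) − 1 = 9.8117%
The Czech Republic: (1 + 0.0414)/(1 + 0.0850) − 1 = -4.0184%
Differential = 9.8117% − (-4.0184%) = 13.8301% → 13.83%.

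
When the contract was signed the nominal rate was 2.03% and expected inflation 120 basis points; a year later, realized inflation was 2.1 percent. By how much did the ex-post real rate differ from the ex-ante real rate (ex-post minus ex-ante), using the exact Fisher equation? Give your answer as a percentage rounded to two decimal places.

-0.89%

Ex-ante: (1 + 0.0203)/(1 + 0.0120) − 1 = 0.8202%
Ex-post: (1 + 0.0203)/(1 + 0.0210) − 1 = -0.0686%
Difference (ex-post − ex-ante) = -0.8887% → -0.89%.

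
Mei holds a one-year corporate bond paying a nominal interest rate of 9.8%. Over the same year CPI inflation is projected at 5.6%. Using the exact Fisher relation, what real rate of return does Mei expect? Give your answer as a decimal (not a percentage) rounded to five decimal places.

1 + r = 1.09800 / 1.05600 = 1.039773
r = 1.039773 − 1 = 3.9773%, i.e. 0.03977.

0.03977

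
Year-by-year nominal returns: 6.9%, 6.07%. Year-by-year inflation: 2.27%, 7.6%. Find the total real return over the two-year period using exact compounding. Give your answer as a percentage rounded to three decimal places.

Compound the nominal returns: 1.0690 × 1.0607 = 1.133888.
Compound inflation: 1.0227 × 1.0760 = 1.100425.
Deflate: 1.133888 / 1.100425 = 1.030409.
Total real return = 1.030409 − 1 → 3.041%.

3.041%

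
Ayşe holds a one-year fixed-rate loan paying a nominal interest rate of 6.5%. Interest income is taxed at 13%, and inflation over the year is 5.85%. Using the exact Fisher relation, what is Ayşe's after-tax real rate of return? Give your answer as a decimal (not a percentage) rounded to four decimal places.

-0.0018

After-tax nominal return = 6.5% × (1 − 0.13) = 5.6550%.
1 + r = 1.05655 / 1.05850 = 0.998158
After-tax real rate = 0.998158 − 1 → -0.0018.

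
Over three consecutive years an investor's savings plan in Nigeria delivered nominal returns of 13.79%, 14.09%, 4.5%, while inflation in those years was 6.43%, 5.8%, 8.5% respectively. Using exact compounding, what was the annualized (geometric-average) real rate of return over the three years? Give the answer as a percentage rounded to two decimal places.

3.55%

Nominal growth factor = 1.1379 × 1.1409 × 1.0450 = 1.35665046
Price-level growth factor = 1.0643 × 1.0580 × 1.0850 = 1.22174190
Real growth factor = 1.35665046 / 1.22174190 = 1.11042313
Annualized real rate = 1.11042313^(1/3) − 1 = 3.5530% → 3.55%.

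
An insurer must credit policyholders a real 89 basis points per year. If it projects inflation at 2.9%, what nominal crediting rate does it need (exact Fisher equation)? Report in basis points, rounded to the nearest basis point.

382 basis points

(1 + i) = (1 + r)(1 + π) = 1.00890 × 1.02900 = 1.0381581
i = 1.0381581 − 1, so the required nominal rate is 382 basis points.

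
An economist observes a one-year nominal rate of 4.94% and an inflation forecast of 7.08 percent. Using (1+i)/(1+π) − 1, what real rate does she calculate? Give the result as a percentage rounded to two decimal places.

-2.00%

1 + r = 1.04940 / 1.07080 = 0.980015
r = 0.980015 − 1 = -1.9985%, i.e. -2.00%.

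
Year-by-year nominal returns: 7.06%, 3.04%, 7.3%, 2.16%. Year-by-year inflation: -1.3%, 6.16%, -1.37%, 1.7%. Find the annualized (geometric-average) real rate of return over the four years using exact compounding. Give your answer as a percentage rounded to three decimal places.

Nominal growth factor = 1.0706 × 1.0304 × 1.0730 × 1.0216 = 1.20924332
Price-level growth factor = 0.9870 × 1.0616 × 0.9863 × 1.0170 = 1.05101290
Real growth factor = 1.20924332 / 1.05101290 = 1.15055040
Annualized real rate = 1.15055040^(1/4) − 1 = 3.5682% → 3.568%.

3.568%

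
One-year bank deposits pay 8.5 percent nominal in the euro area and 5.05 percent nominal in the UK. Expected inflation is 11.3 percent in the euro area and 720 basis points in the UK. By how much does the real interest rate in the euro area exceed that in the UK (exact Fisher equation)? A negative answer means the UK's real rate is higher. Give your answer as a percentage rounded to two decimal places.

The euro area: (1 + 0.0850)/(1 + 0.1130) − 1 = -2.5157%
The UK: (1 + 0.0505)/(1 + 0.0720) − 1 = -2.0056%
Differential = -2.5157% − (-2.0056%) = -0.5101% → -0.51%.

-0.51%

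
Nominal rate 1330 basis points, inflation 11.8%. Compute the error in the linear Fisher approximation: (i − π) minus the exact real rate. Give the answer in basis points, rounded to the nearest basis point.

Approximate: r ≈ 13.300% − 11.800% = 1.5000%
Exact: (1 + 0.1330)/(1 + 0.1180) − 1 = 1.3417%
Error = 1.5000% − 1.3417% = 0.1583% → 16 basis points.

16 basis points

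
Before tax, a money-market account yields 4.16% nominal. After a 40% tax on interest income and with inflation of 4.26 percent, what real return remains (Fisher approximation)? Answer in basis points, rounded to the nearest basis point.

-176 basis points

After-tax nominal return = 4.16% × (1 − 0.4) = 2.4960%.
r ≈ 2.4960% − 4.26% → -176 basis points.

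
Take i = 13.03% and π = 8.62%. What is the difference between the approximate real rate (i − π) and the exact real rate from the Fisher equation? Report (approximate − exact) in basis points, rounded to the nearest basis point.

Approximate: r ≈ 13.030% − 8.620% = 4.4100%
Exact: (1 + 0.1303)/(1 + 0.0862) − 1 = 4.0600%
Error = 4.4100% − 4.0600% = 0.3500% → 35 basis points.

35 basis points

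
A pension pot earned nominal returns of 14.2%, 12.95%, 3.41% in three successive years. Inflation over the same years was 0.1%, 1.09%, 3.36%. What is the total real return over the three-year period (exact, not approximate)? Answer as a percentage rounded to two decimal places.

Compound the nominal returns: 1.1420 × 1.1295 × 1.0341 = 1.333874.
Compound inflation: 1.0010 × 1.0109 × 1.0336 = 1.045911.
Deflate: 1.333874 / 1.045911 = 1.275323.
Total real return = 1.275323 − 1 → 27.53%.

27.53%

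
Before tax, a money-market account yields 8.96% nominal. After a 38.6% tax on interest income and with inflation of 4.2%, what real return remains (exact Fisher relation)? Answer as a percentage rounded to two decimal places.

1.25%

After-tax nominal return = 8.96% × (1 − 0.386) = 5.50144%.
1 + r = 1.0550144 / 1.04200 = 1.012490
After-tax real rate = 1.012490 − 1 → 1.25%.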